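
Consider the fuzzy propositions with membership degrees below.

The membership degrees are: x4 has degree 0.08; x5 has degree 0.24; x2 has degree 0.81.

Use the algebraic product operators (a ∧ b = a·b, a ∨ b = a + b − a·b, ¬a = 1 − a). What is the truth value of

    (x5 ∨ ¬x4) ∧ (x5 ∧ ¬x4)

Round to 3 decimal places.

¬x4 = 1 − 0.0800 = 0.9200
x5 ∨ ¬x4 = a + b − a·b on (0.2400, 0.9200) = 0.9392
¬x4 = 1 − 0.0800 = 0.9200
x5 ∧ ¬x4 = a·b on (0.2400, 0.9200) = 0.2208
(x5 ∨ ¬x4) ∧ (x5 ∧ ¬x4) = a·b on (0.9392, 0.2208) = 0.2074

0.207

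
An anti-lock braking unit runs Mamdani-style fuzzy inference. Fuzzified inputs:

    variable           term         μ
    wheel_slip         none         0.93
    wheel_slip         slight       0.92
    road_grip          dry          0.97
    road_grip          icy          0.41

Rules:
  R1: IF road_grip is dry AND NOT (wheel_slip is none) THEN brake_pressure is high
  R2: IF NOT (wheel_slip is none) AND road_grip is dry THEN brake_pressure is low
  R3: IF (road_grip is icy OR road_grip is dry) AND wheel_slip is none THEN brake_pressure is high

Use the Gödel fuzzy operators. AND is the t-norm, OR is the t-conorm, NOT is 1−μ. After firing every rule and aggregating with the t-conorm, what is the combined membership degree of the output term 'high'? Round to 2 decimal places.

R1: dry=0.97, ¬none=1−0.93=0.07; AND[min(a, b)] → w = 0.07
R2: ¬none=1−0.93=0.07, dry=0.97; AND[min(a, b)] → w = 0.07
R3: (icy=0.41 OR dry=0.97) = 0.97; AND[min(a, b)] with none=0.93 → w = 0.93
Rules with consequent 'high': {R1, R3} → strengths 0.07, 0.93
Aggregate via t-conorm [max(a, b)]: 0.93

0.93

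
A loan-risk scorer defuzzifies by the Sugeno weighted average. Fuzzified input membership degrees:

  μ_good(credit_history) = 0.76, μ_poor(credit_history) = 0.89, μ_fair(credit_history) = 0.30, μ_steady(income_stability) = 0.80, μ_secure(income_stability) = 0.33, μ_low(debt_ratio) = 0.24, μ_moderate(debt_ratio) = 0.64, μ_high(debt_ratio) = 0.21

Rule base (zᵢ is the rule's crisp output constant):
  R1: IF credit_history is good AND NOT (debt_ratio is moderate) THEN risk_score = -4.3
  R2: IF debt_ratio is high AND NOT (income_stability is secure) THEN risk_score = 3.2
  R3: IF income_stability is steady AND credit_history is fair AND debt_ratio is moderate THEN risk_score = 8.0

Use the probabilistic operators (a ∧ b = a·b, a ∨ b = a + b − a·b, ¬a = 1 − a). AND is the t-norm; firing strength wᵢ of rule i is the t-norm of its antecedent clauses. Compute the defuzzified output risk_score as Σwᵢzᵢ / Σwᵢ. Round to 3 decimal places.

R1 (z=-4.3): good=0.76, ¬moderate=1−0.64=0.36; AND[a·b] → w = 0.2736
R2 (z=3.2): high=0.21, ¬secure=1−0.33=0.67; AND[a·b] → w = 0.1407
R3 (z=8.0): steady=0.80, fair=0.30, moderate=0.64; AND[a·b] → w = 0.1536
Weighted average = (0.2736·-4.3 + 0.1407·3.2 + 0.1536·8.0) / (0.2736 + 0.1407 + 0.1536)
  = 0.5026 / 0.5679 = 0.885

0.885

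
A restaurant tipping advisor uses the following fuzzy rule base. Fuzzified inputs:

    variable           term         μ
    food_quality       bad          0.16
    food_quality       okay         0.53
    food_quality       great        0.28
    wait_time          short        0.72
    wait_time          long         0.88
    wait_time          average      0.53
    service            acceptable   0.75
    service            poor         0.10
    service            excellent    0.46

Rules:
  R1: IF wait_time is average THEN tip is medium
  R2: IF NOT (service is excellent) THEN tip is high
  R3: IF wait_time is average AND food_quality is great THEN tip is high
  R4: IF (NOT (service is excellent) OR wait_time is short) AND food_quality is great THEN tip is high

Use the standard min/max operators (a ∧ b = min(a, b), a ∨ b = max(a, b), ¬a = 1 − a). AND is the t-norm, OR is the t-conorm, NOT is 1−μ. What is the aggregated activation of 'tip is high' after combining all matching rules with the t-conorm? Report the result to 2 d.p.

R1: average=0.53 → w = 0.53
R2: ¬excellent=1−0.46=0.54 → w = 0.54
R3: average=0.53, great=0.28; AND[min(a, b)] → w = 0.28
R4: (¬excellent=1−0.46=0.54 OR short=0.72) = 0.72; AND[min(a, b)] with great=0.28 → w = 0.28
Rules with consequent 'high': {R2, R3, R4} → strengths 0.54, 0.28, 0.28
Aggregate via t-conorm [max(a, b)]: 0.54

0.54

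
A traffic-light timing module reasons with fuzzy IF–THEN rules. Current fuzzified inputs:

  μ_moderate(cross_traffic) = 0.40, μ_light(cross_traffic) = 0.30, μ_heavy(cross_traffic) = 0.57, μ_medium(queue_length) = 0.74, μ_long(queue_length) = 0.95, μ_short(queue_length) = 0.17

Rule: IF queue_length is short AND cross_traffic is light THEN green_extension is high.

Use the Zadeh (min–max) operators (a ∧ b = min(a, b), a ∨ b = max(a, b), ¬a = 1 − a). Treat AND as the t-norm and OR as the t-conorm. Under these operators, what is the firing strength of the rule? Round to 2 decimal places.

0.17

firing strength: short=0.17, light=0.30; AND[min(a, b)] → w = 0.17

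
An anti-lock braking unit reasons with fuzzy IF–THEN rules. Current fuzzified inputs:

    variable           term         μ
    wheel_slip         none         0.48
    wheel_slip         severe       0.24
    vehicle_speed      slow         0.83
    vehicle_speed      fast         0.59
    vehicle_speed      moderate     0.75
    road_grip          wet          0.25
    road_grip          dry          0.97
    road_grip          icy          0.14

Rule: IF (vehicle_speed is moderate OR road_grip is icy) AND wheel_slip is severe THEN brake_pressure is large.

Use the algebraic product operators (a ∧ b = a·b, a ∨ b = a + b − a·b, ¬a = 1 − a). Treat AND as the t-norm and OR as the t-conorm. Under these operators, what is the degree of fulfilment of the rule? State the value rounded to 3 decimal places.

firing strength: (moderate=0.75 OR icy=0.14) = 0.7850; AND[a·b] with severe=0.24 → w = 0.1884

0.188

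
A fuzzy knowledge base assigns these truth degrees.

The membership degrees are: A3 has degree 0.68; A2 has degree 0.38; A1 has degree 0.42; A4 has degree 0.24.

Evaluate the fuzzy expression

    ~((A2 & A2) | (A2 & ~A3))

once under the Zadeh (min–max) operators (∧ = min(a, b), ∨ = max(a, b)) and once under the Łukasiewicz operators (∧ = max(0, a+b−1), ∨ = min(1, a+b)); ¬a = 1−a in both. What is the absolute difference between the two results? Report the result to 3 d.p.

Under Zadeh (min–max):
  A2 & A2 = min(a, b) on (0.38, 0.38) = 0.38
  ~A3 = 1 − 0.68 = 0.32
  A2 & ~A3 = min(a, b) on (0.38, 0.32) = 0.32
  (A2 & A2) | (A2 & ~A3) = max(a, b) on (0.38, 0.32) = 0.38
  ~((A2 & A2) | (A2 & ~A3)) = 1 − 0.38 = 0.62
  → value = 0.6200
Under Łukasiewicz:
  A2 & A2 = max(0, a+b−1) on (0.38, 0.38) = 0.00
  ~A3 = 1 − 0.68 = 0.32
  A2 & ~A3 = max(0, a+b−1) on (0.38, 0.32) = 0.00
  (A2 & A2) | (A2 & ~A3) = min(1, a+b) on (0.00, 0.00) = 0.00
  ~((A2 & A2) | (A2 & ~A3)) = 1 − 0.00 = 1.00
  → value = 1.0000
|0.6200 − 1.0000| = 0.380

0.380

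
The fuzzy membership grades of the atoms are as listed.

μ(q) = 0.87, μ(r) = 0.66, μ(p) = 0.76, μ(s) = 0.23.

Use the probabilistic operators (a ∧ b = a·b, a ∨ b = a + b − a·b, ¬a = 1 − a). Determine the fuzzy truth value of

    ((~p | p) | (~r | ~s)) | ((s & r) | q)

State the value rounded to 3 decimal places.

~p = 1 − 0.7600 = 0.2400
~p | p = a + b − a·b on (0.2400, 0.7600) = 0.8176
~r = 1 − 0.6600 = 0.3400
~s = 1 − 0.2300 = 0.7700
~r | ~s = a + b − a·b on (0.3400, 0.7700) = 0.8482
(~p | p) | (~r | ~s) = a + b − a·b on (0.8176, 0.8482) = 0.9723
s & r = a·b on (0.2300, 0.6600) = 0.1518
(s & r) | q = a + b − a·b on (0.1518, 0.8700) = 0.8897
((~p | p) | (~r | ~s)) | ((s & r) | q) = a + b − a·b on (0.9723, 0.8897) = 0.9969

0.997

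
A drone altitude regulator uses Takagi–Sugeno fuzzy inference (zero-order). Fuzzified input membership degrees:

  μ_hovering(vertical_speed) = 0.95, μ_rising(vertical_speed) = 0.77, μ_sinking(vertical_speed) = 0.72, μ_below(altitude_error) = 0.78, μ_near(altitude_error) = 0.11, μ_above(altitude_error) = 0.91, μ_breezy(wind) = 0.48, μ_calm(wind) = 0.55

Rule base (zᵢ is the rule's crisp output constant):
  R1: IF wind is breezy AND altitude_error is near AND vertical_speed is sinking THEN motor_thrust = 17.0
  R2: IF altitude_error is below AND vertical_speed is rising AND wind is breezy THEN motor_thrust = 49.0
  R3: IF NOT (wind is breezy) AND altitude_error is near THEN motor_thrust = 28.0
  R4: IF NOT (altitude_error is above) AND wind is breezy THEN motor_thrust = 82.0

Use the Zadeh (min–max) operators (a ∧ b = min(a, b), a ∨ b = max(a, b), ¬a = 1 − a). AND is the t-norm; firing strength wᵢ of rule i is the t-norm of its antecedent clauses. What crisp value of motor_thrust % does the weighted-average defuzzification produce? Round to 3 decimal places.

R1 (z=17.0): breezy=0.48, near=0.11, sinking=0.72; AND[min(a, b)] → w = 0.11
R2 (z=49.0): below=0.78, rising=0.77, breezy=0.48; AND[min(a, b)] → w = 0.48
R3 (z=28.0): ¬breezy=1−0.48=0.52, near=0.11; AND[min(a, b)] → w = 0.11
R4 (z=82.0): ¬above=1−0.91=0.09, breezy=0.48; AND[min(a, b)] → w = 0.09
Weighted average = (0.11·17.0 + 0.48·49.0 + 0.11·28.0 + 0.09·82.0) / (0.11 + 0.48 + 0.11 + 0.09)
  = 35.8500 / 0.7900 = 45.380

45.380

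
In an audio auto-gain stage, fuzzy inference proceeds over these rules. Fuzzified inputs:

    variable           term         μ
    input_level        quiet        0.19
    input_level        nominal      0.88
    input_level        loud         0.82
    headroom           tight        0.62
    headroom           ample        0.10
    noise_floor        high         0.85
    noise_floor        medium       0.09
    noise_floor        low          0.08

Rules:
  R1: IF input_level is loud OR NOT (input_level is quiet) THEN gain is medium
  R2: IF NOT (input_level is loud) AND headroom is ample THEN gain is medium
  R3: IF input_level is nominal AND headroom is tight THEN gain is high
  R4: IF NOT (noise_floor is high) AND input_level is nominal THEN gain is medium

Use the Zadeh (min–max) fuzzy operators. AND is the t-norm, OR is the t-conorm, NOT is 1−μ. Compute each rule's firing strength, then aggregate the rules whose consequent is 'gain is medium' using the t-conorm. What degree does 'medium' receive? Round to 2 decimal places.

0.82

R1: loud=0.82, ¬quiet=1−0.19=0.81; OR[max(a, b)] → w = 0.82
R2: ¬loud=1−0.82=0.18, ample=0.10; AND[min(a, b)] → w = 0.10
R3: nominal=0.88, tight=0.62; AND[min(a, b)] → w = 0.62
R4: ¬high=1−0.85=0.15, nominal=0.88; AND[min(a, b)] → w = 0.15
Rules with consequent 'medium': {R1, R2, R4} → strengths 0.82, 0.10, 0.15
Aggregate via t-conorm [max(a, b)]: 0.82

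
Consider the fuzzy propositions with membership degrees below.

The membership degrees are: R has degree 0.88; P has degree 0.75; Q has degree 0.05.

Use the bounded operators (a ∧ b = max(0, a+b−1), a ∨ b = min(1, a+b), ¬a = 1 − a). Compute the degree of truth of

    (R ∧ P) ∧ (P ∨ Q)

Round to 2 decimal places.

0.43

R ∧ P = max(0, a+b−1) on (0.88, 0.75) = 0.63
P ∨ Q = min(1, a+b) on (0.75, 0.05) = 0.80
(R ∧ P) ∧ (P ∨ Q) = max(0, a+b−1) on (0.63, 0.80) = 0.43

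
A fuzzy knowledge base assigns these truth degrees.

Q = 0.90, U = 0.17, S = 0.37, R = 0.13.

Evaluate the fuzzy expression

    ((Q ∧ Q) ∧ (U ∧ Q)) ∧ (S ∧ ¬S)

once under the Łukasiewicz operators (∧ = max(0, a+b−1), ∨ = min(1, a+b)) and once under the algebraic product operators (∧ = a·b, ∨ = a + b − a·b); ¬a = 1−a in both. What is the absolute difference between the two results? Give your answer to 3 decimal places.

0.029

Under Łukasiewicz:
  Q ∧ Q = max(0, a+b−1) on (0.90, 0.90) = 0.80
  U ∧ Q = max(0, a+b−1) on (0.17, 0.90) = 0.07
  (Q ∧ Q) ∧ (U ∧ Q) = max(0, a+b−1) on (0.80, 0.07) = 0.00
  ¬S = 1 − 0.37 = 0.63
  S ∧ ¬S = max(0, a+b−1) on (0.37, 0.63) = 0.00
  ((Q ∧ Q) ∧ (U ∧ Q)) ∧ (S ∧ ¬S) = max(0, a+b−1) on (0.00, 0.00) = 0.00
  → value = 0.0000
Under algebraic product:
  Q ∧ Q = a·b on (0.9000, 0.9000) = 0.8100
  U ∧ Q = a·b on (0.1700, 0.9000) = 0.1530
  (Q ∧ Q) ∧ (U ∧ Q) = a·b on (0.8100, 0.1530) = 0.1239
  ¬S = 1 − 0.3700 = 0.6300
  S ∧ ¬S = a·b on (0.3700, 0.6300) = 0.2331
  ((Q ∧ Q) ∧ (U ∧ Q)) ∧ (S ∧ ¬S) = a·b on (0.1239, 0.2331) = 0.0289
  → value = 0.0289
|0.0000 − 0.0289| = 0.029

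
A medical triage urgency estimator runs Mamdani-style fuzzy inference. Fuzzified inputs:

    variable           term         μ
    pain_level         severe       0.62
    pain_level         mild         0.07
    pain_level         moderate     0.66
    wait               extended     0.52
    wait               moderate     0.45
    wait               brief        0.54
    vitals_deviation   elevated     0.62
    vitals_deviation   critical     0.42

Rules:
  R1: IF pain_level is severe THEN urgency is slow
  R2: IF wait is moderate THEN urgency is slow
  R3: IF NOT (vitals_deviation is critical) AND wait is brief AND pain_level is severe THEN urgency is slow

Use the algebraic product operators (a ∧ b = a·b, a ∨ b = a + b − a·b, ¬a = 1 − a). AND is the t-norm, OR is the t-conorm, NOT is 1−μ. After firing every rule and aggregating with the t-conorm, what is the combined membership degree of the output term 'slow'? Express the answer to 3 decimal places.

R1: severe=0.62 → w = 0.6200
R2: moderate=0.45 → w = 0.4500
R3: ¬critical=1−0.42=0.58, brief=0.54, severe=0.62; AND[a·b] → w = 0.1942
Rules with consequent 'slow': {R1, R2, R3} → strengths 0.6200, 0.4500, 0.1942
Aggregate via t-conorm [a + b − a·b]: 0.8316

0.832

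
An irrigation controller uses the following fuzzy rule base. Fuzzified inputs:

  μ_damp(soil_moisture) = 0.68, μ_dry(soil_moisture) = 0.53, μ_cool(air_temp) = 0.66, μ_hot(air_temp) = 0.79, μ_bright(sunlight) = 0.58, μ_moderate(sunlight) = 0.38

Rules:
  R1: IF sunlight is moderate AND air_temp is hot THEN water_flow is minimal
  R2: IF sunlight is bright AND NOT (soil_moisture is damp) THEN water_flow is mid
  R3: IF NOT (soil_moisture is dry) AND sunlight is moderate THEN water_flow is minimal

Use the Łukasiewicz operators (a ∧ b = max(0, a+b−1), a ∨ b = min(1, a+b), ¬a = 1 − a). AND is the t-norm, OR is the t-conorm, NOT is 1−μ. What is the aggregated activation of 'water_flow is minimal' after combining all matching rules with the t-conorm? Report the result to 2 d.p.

R1: moderate=0.38, hot=0.79; AND[max(0, a+b−1)] → w = 0.17
R2: bright=0.58, ¬damp=1−0.68=0.32; AND[max(0, a+b−1)] → w = 0.00
R3: ¬dry=1−0.53=0.47, moderate=0.38; AND[max(0, a+b−1)] → w = 0.00
Rules with consequent 'minimal': {R1, R3} → strengths 0.17, 0.00
Aggregate via t-conorm [min(1, a+b)]: 0.17

0.17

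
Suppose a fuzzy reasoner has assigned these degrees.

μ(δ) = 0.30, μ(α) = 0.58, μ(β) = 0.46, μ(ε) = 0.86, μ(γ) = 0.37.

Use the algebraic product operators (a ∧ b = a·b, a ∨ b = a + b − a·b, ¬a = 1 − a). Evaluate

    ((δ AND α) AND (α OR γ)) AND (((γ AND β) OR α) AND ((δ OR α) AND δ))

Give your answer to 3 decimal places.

δ AND α = a·b on (0.3000, 0.5800) = 0.1740
α OR γ = a + b − a·b on (0.5800, 0.3700) = 0.7354
(δ AND α) AND (α OR γ) = a·b on (0.1740, 0.7354) = 0.1280
γ AND β = a·b on (0.3700, 0.4600) = 0.1702
(γ AND β) OR α = a + b − a·b on (0.1702, 0.5800) = 0.6515
δ OR α = a + b − a·b on (0.3000, 0.5800) = 0.7060
(δ OR α) AND δ = a·b on (0.7060, 0.3000) = 0.2118
((γ AND β) OR α) AND ((δ OR α) AND δ) = a·b on (0.6515, 0.2118) = 0.1380
((δ AND α) AND (α OR γ)) AND (((γ AND β) OR α) AND ((δ OR α) AND δ)) = a·b on (0.1280, 0.1380) = 0.0177

0.018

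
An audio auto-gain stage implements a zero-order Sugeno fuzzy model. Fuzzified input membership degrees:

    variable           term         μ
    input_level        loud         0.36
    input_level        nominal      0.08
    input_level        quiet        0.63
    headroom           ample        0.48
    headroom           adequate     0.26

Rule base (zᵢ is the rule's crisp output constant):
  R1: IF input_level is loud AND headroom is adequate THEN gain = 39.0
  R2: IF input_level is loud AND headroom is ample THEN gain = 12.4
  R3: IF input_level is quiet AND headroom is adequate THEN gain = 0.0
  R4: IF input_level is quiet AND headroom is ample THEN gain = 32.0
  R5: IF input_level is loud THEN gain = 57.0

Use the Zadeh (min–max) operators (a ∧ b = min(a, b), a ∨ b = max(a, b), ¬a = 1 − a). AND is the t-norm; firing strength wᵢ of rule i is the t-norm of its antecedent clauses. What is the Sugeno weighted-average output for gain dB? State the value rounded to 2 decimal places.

29.35

R1 (z=39.0): loud=0.36, adequate=0.26; AND[min(a, b)] → w = 0.26
R2 (z=12.4): loud=0.36, ample=0.48; AND[min(a, b)] → w = 0.36
R3 (z=0.0): quiet=0.63, adequate=0.26; AND[min(a, b)] → w = 0.26
R4 (z=32.0): quiet=0.63, ample=0.48; AND[min(a, b)] → w = 0.48
R5 (z=57.0): loud=0.36 → w = 0.36
Weighted average = (0.26·39.0 + 0.36·12.4 + 0.26·0.0 + 0.48·32.0 + 0.36·57.0) / (0.26 + 0.36 + 0.26 + 0.48 + 0.36)
  = 50.4840 / 1.7200 = 29.35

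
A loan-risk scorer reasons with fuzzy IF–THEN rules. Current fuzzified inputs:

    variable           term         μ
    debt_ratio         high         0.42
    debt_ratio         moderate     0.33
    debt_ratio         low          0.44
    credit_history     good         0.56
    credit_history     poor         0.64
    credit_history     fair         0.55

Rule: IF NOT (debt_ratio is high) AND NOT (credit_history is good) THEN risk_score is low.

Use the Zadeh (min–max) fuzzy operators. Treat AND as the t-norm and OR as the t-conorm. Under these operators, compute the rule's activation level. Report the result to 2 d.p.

0.44

firing strength: ¬high=1−0.42=0.58, ¬good=1−0.56=0.44; AND[min(a, b)] → w = 0.44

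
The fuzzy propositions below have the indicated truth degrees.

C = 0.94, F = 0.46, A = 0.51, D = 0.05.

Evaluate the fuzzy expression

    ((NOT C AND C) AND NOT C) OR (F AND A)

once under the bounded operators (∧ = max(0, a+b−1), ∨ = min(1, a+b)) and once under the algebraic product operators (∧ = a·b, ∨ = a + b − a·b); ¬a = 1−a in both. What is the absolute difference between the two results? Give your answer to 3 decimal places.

0.237

Under bounded:
  NOT C = 1 − 0.94 = 0.06
  NOT C AND C = max(0, a+b−1) on (0.06, 0.94) = 0.00
  NOT C = 1 − 0.94 = 0.06
  (NOT C AND C) AND NOT C = max(0, a+b−1) on (0.00, 0.06) = 0.00
  F AND A = max(0, a+b−1) on (0.46, 0.51) = 0.00
  ((NOT C AND C) AND NOT C) OR (F AND A) = min(1, a+b) on (0.00, 0.00) = 0.00
  → value = 0.0000
Under algebraic product:
  NOT C = 1 − 0.9400 = 0.0600
  NOT C AND C = a·b on (0.0600, 0.9400) = 0.0564
  NOT C = 1 − 0.9400 = 0.0600
  (NOT C AND C) AND NOT C = a·b on (0.0564, 0.0600) = 0.0034
  F AND A = a·b on (0.4600, 0.5100) = 0.2346
  ((NOT C AND C) AND NOT C) OR (F AND A) = a + b − a·b on (0.0034, 0.2346) = 0.2372
  → value = 0.2372
|0.0000 − 0.2372| = 0.237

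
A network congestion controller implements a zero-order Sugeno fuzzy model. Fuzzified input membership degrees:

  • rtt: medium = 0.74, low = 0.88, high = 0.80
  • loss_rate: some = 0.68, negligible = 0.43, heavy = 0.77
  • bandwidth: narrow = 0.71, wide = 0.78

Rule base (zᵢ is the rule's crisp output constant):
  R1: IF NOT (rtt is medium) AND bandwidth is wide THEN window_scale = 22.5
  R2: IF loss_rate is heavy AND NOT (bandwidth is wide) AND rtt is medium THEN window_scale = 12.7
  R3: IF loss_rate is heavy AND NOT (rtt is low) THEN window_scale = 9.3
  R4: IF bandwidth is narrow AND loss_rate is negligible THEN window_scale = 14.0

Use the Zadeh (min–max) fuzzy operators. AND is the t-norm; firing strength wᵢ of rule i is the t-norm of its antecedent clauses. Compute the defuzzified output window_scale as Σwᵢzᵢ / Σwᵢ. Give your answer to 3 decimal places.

15.320

R1 (z=22.5): ¬medium=1−0.74=0.26, wide=0.78; AND[min(a, b)] → w = 0.26
R2 (z=12.7): heavy=0.77, ¬wide=1−0.78=0.22, medium=0.74; AND[min(a, b)] → w = 0.22
R3 (z=9.3): heavy=0.77, ¬low=1−0.88=0.12; AND[min(a, b)] → w = 0.12
R4 (z=14.0): narrow=0.71, negligible=0.43; AND[min(a, b)] → w = 0.43
Weighted average = (0.26·22.5 + 0.22·12.7 + 0.12·9.3 + 0.43·14.0) / (0.26 + 0.22 + 0.12 + 0.43)
  = 15.7800 / 1.0300 = 15.320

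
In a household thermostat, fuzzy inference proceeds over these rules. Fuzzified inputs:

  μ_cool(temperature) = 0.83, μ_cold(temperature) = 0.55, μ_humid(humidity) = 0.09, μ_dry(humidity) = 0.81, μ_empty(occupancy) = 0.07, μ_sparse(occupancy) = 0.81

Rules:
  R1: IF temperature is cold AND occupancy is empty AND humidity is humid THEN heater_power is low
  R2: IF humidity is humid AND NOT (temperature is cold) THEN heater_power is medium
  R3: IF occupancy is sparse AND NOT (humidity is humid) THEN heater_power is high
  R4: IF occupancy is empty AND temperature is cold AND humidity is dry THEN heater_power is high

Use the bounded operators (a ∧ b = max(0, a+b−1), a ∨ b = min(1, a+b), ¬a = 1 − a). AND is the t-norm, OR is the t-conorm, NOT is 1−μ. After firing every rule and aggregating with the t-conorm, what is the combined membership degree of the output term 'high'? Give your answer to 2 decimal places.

R1: cold=0.55, empty=0.07, humid=0.09; AND[max(0, a+b−1)] → w = 0.00
R2: humid=0.09, ¬cold=1−0.55=0.45; AND[max(0, a+b−1)] → w = 0.00
R3: sparse=0.81, ¬humid=1−0.09=0.91; AND[max(0, a+b−1)] → w = 0.72
R4: empty=0.07, cold=0.55, dry=0.81; AND[max(0, a+b−1)] → w = 0.00
Rules with consequent 'high': {R3, R4} → strengths 0.72, 0.00
Aggregate via t-conorm [min(1, a+b)]: 0.72

0.72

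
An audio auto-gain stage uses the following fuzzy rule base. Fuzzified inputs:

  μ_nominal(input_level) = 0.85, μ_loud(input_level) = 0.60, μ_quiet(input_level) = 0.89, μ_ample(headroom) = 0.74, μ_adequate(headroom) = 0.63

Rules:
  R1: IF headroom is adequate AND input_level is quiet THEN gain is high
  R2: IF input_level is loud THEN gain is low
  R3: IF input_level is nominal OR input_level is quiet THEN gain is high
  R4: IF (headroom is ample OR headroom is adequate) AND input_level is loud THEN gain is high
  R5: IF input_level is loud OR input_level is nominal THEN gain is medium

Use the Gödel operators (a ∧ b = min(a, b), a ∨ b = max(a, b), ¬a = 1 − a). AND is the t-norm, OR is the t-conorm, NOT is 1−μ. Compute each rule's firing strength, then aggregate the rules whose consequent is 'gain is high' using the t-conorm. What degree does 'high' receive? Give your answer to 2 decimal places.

R1: adequate=0.63, quiet=0.89; AND[min(a, b)] → w = 0.63
R2: loud=0.60 → w = 0.60
R3: nominal=0.85, quiet=0.89; OR[max(a, b)] → w = 0.89
R4: (ample=0.74 OR adequate=0.63) = 0.74; AND[min(a, b)] with loud=0.60 → w = 0.60
R5: loud=0.60, nominal=0.85; OR[max(a, b)] → w = 0.85
Rules with consequent 'high': {R1, R3, R4} → strengths 0.63, 0.89, 0.60
Aggregate via t-conorm [max(a, b)]: 0.89

0.89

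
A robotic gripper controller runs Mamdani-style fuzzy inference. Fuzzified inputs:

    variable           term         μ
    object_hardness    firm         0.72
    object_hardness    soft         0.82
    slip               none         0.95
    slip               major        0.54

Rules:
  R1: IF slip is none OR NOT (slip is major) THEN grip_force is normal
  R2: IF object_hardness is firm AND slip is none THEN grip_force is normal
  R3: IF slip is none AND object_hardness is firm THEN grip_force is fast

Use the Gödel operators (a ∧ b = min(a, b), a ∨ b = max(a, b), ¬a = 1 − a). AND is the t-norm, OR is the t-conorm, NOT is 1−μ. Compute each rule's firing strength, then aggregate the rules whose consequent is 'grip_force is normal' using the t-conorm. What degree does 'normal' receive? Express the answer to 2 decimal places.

R1: none=0.95, ¬major=1−0.54=0.46; OR[max(a, b)] → w = 0.95
R2: firm=0.72, none=0.95; AND[min(a, b)] → w = 0.72
R3: none=0.95, firm=0.72; AND[min(a, b)] → w = 0.72
Rules with consequent 'normal': {R1, R2} → strengths 0.95, 0.72
Aggregate via t-conorm [max(a, b)]: 0.95

0.95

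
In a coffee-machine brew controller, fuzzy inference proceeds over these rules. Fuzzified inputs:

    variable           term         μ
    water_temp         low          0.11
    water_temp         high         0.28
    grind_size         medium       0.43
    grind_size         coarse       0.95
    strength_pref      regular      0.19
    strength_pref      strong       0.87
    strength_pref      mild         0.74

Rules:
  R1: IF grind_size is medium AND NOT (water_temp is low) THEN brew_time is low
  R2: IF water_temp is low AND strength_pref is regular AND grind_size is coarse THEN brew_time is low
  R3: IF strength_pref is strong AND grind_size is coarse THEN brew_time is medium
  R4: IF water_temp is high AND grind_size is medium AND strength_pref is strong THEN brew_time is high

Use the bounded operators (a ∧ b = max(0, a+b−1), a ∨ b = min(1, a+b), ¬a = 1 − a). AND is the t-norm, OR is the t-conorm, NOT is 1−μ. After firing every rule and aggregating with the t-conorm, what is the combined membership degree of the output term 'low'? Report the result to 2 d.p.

R1: medium=0.43, ¬low=1−0.11=0.89; AND[max(0, a+b−1)] → w = 0.32
R2: low=0.11, regular=0.19, coarse=0.95; AND[max(0, a+b−1)] → w = 0.00
R3: strong=0.87, coarse=0.95; AND[max(0, a+b−1)] → w = 0.82
R4: high=0.28, medium=0.43, strong=0.87; AND[max(0, a+b−1)] → w = 0.00
Rules with consequent 'low': {R1, R2} → strengths 0.32, 0.00
Aggregate via t-conorm [min(1, a+b)]: 0.32

0.32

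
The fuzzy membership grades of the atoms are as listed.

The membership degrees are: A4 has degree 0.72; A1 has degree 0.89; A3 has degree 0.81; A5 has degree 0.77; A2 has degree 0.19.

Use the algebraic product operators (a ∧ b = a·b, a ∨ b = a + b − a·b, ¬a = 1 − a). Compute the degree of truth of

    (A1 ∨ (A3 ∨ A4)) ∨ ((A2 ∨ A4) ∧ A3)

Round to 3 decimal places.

A3 ∨ A4 = a + b − a·b on (0.8100, 0.7200) = 0.9468
A1 ∨ (A3 ∨ A4) = a + b − a·b on (0.8900, 0.9468) = 0.9941
A2 ∨ A4 = a + b − a·b on (0.1900, 0.7200) = 0.7732
(A2 ∨ A4) ∧ A3 = a·b on (0.7732, 0.8100) = 0.6263
(A1 ∨ (A3 ∨ A4)) ∨ ((A2 ∨ A4) ∧ A3) = a + b − a·b on (0.9941, 0.6263) = 0.9978

0.998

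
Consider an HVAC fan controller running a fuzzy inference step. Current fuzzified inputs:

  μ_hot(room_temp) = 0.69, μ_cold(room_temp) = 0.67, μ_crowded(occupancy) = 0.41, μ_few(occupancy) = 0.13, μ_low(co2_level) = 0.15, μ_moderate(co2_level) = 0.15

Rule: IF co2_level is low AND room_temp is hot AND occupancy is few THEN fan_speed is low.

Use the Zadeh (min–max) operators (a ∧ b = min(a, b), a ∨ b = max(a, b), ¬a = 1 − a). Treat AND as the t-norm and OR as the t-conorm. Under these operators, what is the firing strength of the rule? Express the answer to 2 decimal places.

0.13

firing strength: low=0.15, hot=0.69, few=0.13; AND[min(a, b)] → w = 0.13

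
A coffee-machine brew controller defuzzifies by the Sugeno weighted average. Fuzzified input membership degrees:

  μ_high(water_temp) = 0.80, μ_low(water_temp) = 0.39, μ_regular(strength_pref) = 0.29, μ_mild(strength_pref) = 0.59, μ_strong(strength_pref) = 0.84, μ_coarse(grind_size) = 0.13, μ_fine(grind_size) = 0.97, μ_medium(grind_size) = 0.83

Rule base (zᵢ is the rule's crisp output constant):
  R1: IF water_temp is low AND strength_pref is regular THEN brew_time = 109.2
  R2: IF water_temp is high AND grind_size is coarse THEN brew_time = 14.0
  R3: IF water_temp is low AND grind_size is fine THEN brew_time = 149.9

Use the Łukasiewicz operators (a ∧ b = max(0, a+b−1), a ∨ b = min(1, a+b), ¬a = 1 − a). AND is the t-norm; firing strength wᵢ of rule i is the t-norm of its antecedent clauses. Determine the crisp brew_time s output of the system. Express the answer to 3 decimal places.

R1 (z=109.2): low=0.39, regular=0.29; AND[max(0, a+b−1)] → w = 0.00
R2 (z=14.0): high=0.80, coarse=0.13; AND[max(0, a+b−1)] → w = 0.00
R3 (z=149.9): low=0.39, fine=0.97; AND[max(0, a+b−1)] → w = 0.36
Weighted average = (0.00·109.2 + 0.00·14.0 + 0.36·149.9) / (0.00 + 0.00 + 0.36)
  = 53.9640 / 0.3600 = 149.900

149.900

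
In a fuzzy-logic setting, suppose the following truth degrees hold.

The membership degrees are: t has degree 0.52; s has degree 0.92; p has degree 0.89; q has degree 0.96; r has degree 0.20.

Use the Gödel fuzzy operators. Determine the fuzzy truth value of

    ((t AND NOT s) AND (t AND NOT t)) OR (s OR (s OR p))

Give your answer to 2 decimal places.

0.92

NOT s = 1 − 0.92 = 0.08
t AND NOT s = min(a, b) on (0.52, 0.08) = 0.08
NOT t = 1 − 0.52 = 0.48
t AND NOT t = min(a, b) on (0.52, 0.48) = 0.48
(t AND NOT s) AND (t AND NOT t) = min(a, b) on (0.08, 0.48) = 0.08
s OR p = max(a, b) on (0.92, 0.89) = 0.92
s OR (s OR p) = max(a, b) on (0.92, 0.92) = 0.92
((t AND NOT s) AND (t AND NOT t)) OR (s OR (s OR p)) = max(a, b) on (0.08, 0.92) = 0.92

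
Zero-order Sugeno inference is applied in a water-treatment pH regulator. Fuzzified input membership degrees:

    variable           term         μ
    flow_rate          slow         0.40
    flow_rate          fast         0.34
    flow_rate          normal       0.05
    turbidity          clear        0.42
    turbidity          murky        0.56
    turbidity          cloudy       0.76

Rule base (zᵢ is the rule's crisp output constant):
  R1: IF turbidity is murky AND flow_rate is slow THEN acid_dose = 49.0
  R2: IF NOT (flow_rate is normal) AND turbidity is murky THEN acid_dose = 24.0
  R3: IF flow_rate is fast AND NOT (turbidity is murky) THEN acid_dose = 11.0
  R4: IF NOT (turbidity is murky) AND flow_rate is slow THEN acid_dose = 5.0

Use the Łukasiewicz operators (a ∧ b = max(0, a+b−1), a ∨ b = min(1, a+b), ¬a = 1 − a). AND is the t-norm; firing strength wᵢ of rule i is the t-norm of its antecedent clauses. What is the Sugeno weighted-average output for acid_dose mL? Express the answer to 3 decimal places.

R1 (z=49.0): murky=0.56, slow=0.40; AND[max(0, a+b−1)] → w = 0.00
R2 (z=24.0): ¬normal=1−0.05=0.95, murky=0.56; AND[max(0, a+b−1)] → w = 0.51
R3 (z=11.0): fast=0.34, ¬murky=1−0.56=0.44; AND[max(0, a+b−1)] → w = 0.00
R4 (z=5.0): ¬murky=1−0.56=0.44, slow=0.40; AND[max(0, a+b−1)] → w = 0.00
Weighted average = (0.00·49.0 + 0.51·24.0 + 0.00·11.0 + 0.00·5.0) / (0.00 + 0.51 + 0.00 + 0.00)
  = 12.2400 / 0.5100 = 24.000

24.000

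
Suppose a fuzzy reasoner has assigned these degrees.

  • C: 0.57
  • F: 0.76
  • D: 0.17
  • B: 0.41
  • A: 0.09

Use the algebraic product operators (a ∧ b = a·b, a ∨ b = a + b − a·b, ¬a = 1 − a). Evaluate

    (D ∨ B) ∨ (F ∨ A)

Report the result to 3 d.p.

0.893

D ∨ B = a + b − a·b on (0.1700, 0.4100) = 0.5103
F ∨ A = a + b − a·b on (0.7600, 0.0900) = 0.7816
(D ∨ B) ∨ (F ∨ A) = a + b − a·b on (0.5103, 0.7816) = 0.8930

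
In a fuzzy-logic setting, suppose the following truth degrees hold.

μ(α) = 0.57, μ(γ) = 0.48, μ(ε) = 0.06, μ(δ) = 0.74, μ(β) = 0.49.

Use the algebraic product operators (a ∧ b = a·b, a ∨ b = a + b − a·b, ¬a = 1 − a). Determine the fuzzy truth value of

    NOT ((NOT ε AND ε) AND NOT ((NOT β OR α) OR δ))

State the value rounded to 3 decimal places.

0.997

NOT ε = 1 − 0.0600 = 0.9400
NOT ε AND ε = a·b on (0.9400, 0.0600) = 0.0564
NOT β = 1 − 0.4900 = 0.5100
NOT β OR α = a + b − a·b on (0.5100, 0.5700) = 0.7893
(NOT β OR α) OR δ = a + b − a·b on (0.7893, 0.7400) = 0.9452
NOT ((NOT β OR α) OR δ) = 1 − 0.9452 = 0.0548
(NOT ε AND ε) AND NOT ((NOT β OR α) OR δ) = a·b on (0.0564, 0.0548) = 0.0031
NOT ((NOT ε AND ε) AND NOT ((NOT β OR α) OR δ)) = 1 − 0.0031 = 0.9969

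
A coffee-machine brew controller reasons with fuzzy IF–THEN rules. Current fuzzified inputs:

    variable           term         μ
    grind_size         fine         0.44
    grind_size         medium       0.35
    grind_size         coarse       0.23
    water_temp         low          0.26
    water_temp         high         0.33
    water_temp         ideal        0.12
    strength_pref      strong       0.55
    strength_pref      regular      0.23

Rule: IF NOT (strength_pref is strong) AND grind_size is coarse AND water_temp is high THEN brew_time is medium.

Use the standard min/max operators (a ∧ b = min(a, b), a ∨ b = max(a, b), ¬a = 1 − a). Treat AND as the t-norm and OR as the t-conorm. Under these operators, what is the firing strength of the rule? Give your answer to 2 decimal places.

0.23

firing strength: ¬strong=1−0.55=0.45, coarse=0.23, high=0.33; AND[min(a, b)] → w = 0.23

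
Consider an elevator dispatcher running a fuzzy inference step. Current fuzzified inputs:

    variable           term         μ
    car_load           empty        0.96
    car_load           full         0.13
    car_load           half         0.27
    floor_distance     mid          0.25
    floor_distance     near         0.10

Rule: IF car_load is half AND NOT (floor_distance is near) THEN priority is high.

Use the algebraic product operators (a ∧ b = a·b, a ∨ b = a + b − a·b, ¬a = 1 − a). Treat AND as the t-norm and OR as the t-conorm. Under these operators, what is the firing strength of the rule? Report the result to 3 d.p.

firing strength: half=0.27, ¬near=1−0.10=0.90; AND[a·b] → w = 0.2430

0.243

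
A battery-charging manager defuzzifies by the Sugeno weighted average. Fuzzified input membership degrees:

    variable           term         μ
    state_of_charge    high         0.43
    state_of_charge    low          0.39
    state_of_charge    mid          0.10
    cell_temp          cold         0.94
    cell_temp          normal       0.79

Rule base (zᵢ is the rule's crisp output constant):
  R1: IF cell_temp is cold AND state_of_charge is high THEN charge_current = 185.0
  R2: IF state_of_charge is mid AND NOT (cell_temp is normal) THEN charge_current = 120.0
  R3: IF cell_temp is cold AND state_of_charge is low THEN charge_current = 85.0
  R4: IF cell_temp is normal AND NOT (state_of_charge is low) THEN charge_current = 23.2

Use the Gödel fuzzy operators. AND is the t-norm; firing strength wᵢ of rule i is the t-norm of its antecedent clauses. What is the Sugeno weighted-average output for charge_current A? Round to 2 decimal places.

R1 (z=185.0): cold=0.94, high=0.43; AND[min(a, b)] → w = 0.43
R2 (z=120.0): mid=0.10, ¬normal=1−0.79=0.21; AND[min(a, b)] → w = 0.10
R3 (z=85.0): cold=0.94, low=0.39; AND[min(a, b)] → w = 0.39
R4 (z=23.2): normal=0.79, ¬low=1−0.39=0.61; AND[min(a, b)] → w = 0.61
Weighted average = (0.43·185.0 + 0.10·120.0 + 0.39·85.0 + 0.61·23.2) / (0.43 + 0.10 + 0.39 + 0.61)
  = 138.8520 / 1.5300 = 90.75

90.75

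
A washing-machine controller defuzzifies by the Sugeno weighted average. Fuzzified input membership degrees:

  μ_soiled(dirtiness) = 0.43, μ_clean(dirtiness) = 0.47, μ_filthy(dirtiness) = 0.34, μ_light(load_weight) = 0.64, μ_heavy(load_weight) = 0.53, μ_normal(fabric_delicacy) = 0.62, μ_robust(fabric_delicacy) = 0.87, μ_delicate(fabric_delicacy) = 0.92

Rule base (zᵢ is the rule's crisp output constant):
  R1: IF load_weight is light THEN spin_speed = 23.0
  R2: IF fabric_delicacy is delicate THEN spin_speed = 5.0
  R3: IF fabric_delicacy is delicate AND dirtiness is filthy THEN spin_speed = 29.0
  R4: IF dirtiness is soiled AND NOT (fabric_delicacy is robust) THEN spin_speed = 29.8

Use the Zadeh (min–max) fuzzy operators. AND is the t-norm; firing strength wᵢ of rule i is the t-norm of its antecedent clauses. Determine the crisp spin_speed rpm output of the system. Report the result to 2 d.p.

16.28

R1 (z=23.0): light=0.64 → w = 0.64
R2 (z=5.0): delicate=0.92 → w = 0.92
R3 (z=29.0): delicate=0.92, filthy=0.34; AND[min(a, b)] → w = 0.34
R4 (z=29.8): soiled=0.43, ¬robust=1−0.87=0.13; AND[min(a, b)] → w = 0.13
Weighted average = (0.64·23.0 + 0.92·5.0 + 0.34·29.0 + 0.13·29.8) / (0.64 + 0.92 + 0.34 + 0.13)
  = 33.0540 / 2.0300 = 16.28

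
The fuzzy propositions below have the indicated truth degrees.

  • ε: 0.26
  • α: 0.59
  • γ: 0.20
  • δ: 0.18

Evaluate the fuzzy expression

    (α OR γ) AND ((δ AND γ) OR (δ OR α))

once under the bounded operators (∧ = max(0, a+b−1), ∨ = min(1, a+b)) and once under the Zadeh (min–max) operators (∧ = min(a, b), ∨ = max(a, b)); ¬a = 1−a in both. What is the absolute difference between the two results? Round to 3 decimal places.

Under bounded:
  α OR γ = min(1, a+b) on (0.59, 0.20) = 0.79
  δ AND γ = max(0, a+b−1) on (0.18, 0.20) = 0.00
  δ OR α = min(1, a+b) on (0.18, 0.59) = 0.77
  (δ AND γ) OR (δ OR α) = min(1, a+b) on (0.00, 0.77) = 0.77
  (α OR γ) AND ((δ AND γ) OR (δ OR α)) = max(0, a+b−1) on (0.79, 0.77) = 0.56
  → value = 0.5600
Under Zadeh (min–max):
  α OR γ = max(a, b) on (0.59, 0.20) = 0.59
  δ AND γ = min(a, b) on (0.18, 0.20) = 0.18
  δ OR α = max(a, b) on (0.18, 0.59) = 0.59
  (δ AND γ) OR (δ OR α) = max(a, b) on (0.18, 0.59) = 0.59
  (α OR γ) AND ((δ AND γ) OR (δ OR α)) = min(a, b) on (0.59, 0.59) = 0.59
  → value = 0.5900
|0.5600 − 0.5900| = 0.030

0.030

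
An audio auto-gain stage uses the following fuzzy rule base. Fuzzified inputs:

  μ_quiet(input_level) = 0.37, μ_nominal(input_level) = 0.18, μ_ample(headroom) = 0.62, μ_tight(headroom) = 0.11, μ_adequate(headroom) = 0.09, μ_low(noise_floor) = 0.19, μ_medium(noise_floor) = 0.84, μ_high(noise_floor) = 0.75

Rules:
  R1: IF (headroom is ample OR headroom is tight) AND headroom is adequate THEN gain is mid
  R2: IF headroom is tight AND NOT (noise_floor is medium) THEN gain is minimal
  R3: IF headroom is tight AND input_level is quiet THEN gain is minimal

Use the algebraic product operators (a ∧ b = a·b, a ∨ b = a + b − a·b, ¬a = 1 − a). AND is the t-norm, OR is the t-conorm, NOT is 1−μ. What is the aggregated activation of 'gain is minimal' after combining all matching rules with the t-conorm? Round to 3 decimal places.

0.058

R1: (ample=0.62 OR tight=0.11) = 0.6618; AND[a·b] with adequate=0.09 → w = 0.0596
R2: tight=0.11, ¬medium=1−0.84=0.16; AND[a·b] → w = 0.0176
R3: tight=0.11, quiet=0.37; AND[a·b] → w = 0.0407
Rules with consequent 'minimal': {R2, R3} → strengths 0.0176, 0.0407
Aggregate via t-conorm [a + b − a·b]: 0.0576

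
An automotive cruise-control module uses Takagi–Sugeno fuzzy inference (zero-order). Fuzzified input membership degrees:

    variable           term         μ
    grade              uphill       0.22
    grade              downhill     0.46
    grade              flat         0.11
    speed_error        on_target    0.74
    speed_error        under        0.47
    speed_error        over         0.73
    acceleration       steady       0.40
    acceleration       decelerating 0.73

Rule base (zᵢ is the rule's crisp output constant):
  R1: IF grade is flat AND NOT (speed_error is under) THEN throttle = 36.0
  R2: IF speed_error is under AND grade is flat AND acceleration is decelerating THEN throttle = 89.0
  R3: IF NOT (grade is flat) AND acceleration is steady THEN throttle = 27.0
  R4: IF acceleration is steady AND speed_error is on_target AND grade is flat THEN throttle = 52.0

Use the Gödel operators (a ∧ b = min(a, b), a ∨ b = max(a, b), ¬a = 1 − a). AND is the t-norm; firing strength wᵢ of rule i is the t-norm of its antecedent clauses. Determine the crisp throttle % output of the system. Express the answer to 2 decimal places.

R1 (z=36.0): flat=0.11, ¬under=1−0.47=0.53; AND[min(a, b)] → w = 0.11
R2 (z=89.0): under=0.47, flat=0.11, decelerating=0.73; AND[min(a, b)] → w = 0.11
R3 (z=27.0): ¬flat=1−0.11=0.89, steady=0.40; AND[min(a, b)] → w = 0.40
R4 (z=52.0): steady=0.40, on_target=0.74, flat=0.11; AND[min(a, b)] → w = 0.11
Weighted average = (0.11·36.0 + 0.11·89.0 + 0.40·27.0 + 0.11·52.0) / (0.11 + 0.11 + 0.40 + 0.11)
  = 30.2700 / 0.7300 = 41.47

41.47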